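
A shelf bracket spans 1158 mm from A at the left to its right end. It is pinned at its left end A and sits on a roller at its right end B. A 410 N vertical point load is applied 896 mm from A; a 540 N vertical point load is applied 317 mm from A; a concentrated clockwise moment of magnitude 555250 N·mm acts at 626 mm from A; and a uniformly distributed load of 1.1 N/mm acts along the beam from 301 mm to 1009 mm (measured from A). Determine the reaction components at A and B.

Resultant of the distributed load: 1.1 × 708 = 778.8 N at 655 mm from A.
Taking moments about A: B_y·1158 − 410·896 − 540·317 − 555250 − (1.1·708)·655 = 0 → B_y = 1603904/1158 = 1385.06 ≈ 1385 N.
ΣF_y = 0: A_y + 1385.06 − 410 − 540 − 1.1·708 = 0 → A_y = 343.7 N.
ΣF_x = 0: no horizontal applied forces, so A_x = 0.

A_x = 0, A_y = 343.7 N, B_y = 1385 N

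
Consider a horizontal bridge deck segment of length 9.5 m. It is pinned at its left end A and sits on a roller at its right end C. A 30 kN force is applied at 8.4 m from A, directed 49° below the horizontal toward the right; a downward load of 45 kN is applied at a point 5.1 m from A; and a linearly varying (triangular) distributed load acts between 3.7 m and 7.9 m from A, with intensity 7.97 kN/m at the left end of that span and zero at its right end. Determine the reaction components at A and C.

Resultant of the triangular load: ½ × 7.97 × 4.2 = 16.737 kN, acting at 5.1 m from A (one-third of the span from the peak).
Moments about A: C_y·9.5 − 30·sin49°·8.4 − 45·5.1 − (½·7.97·4.2)·5.1 = 0 → C_y = 505.046/9.5 = 53.1627 ≈ 53.16 kN.
ΣF_y = 0: A_y + 53.1627 − 30·sin49° − 45 − ½·7.97·4.2 = 0 → A_y = 31.22 kN.
ΣF_x = 0: A_x + 30·cos49° = 0 → A_x = -19.68 kN.

A_x = -19.68 kN, A_y = 31.22 kN, C_y = 53.16 kN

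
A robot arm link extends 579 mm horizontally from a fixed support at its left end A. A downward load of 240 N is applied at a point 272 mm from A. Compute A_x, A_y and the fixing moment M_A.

ΣF_x = 0: A_x = 0.
ΣF_y = 0: A_y − 240 = 0 → A_y = 240.0 N.
ΣM about A: M_A − 240·272 = 0 → M_A = 65280 N·mm.

A_x = 0, A_y = 240.0 N, M_A = 65280 N·mm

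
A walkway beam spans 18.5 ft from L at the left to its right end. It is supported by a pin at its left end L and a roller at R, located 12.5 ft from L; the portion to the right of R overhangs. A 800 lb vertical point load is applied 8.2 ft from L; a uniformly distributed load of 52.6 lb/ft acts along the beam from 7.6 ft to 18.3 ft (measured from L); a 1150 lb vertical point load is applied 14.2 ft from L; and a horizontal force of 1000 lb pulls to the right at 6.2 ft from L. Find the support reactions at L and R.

Resultant of the distributed load: 52.6 × 10.7 = 562.82 lb at 12.95 ft from L.
Taking moments about L: R_y·12.5 − 800·8.2 − (52.6·10.7)·12.95 − 1150·14.2 = 0 → R_y = 30178.519/12.5 = 2414.28 ≈ 2414 lb.
ΣF_y = 0: L_y + 2414.28 − 800 − 52.6·10.7 − 1150 = 0 → L_y = 98.54 lb.
ΣF_x = 0: L_x + 1000 = 0 → L_x = -1000 lb.

L_x = -1000 lb, L_y = 98.54 lb, R_y = 2414 lb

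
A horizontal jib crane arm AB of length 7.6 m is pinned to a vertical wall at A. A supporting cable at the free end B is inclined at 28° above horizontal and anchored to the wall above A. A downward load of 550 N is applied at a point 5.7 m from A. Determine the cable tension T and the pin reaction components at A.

ΣM about A: T·sin28°·7.6 − 550·5.7 = 0 → T = 3135/(7.6·0.469472) = 878.647 ≈ 878.6 N.
ΣF_x = 0: A_x − T·cos28° = 0 → A_x = 878.647 × 0.882948 = 775.8 N.
ΣF_y = 0: A_y + T·sin28° − 550 = 0 → A_y = 550 − 878.647 × 0.469472 = 137.5 N.

T = 878.6 N, A_x = 775.8 N, A_y = 137.5 N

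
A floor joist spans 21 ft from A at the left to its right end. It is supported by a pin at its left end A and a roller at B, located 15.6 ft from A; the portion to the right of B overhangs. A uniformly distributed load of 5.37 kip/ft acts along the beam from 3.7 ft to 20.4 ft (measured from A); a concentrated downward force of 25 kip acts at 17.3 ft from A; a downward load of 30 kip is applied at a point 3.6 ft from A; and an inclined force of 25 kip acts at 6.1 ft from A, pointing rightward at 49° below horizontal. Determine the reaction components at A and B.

Resultant of the distributed load: 5.37 × 16.7 = 89.679 kip at 12.05 ft from A.
ΣM about A: B_y·15.6 − (5.37·16.7)·12.05 − 25·17.3 − 30·3.6 − 25·sin49°·6.1 = 0 → B_y = 1736.23/15.6 = 111.297 ≈ 111.3 kip.
ΣF_y = 0: A_y + 111.297 − 5.37·16.7 − 25 − 30 − 25·sin49° = 0 → A_y = 52.25 kip.
ΣF_x = 0: A_x + 25·cos49° = 0 → A_x = -16.40 kip.

A_x = -16.40 kip, A_y = 52.25 kip, B_y = 111.3 kip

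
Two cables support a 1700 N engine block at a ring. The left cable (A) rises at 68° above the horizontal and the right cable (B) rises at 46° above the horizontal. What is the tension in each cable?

ΣF_x = 0: −T_A·cos68° + T_B·cos46° = 0 → T_B = 0.539267·T_A.
ΣF_y = 0: T_A·sin68° + T_B·sin46° = 1700.
Substitute: T_A·(0.927184 + 0.539267·0.71934) = 1700 → T_A = 1292.68 ≈ 1293 N.
Then T_B = 0.539267 × 1292.68 = 697.1 N.

T_A = 1293 N, T_B = 697.1 N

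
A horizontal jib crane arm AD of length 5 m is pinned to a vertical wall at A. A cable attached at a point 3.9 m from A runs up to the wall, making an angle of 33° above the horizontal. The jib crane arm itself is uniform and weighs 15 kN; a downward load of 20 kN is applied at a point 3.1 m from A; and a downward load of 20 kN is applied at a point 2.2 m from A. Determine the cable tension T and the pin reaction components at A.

T = 67.56 kN, A_x = 56.66 kN, A_y = 18.21 kN

ΣM about A: T·sin33°·3.9 − 15·2.5 − 20·3.1 − 20·2.2 = 0 → T = 143.5/(3.9·0.544639) = 67.5583 ≈ 67.56 kN.
ΣF_x = 0: A_x − T·cos33° = 0 → A_x = 67.5583 × 0.838671 = 56.66 kN.
ΣF_y = 0: A_y + T·sin33° − 15 − 20 − 20 = 0 → A_y = 55 − 67.5583 × 0.544639 = 18.21 kN.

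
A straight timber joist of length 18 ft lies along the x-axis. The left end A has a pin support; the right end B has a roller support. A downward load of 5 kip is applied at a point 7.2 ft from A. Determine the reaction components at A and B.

A_x = 0, A_y = 3.000 kip, B_y = 2.000 kip

ΣM about A: B_y·18 − 5·7.2 = 0 → B_y = 36/18 = 2.000 kip.
ΣF_y = 0: A_y + 2 − 5 = 0 → A_y = 3.000 kip.
ΣF_x = 0: no horizontal applied forces, so A_x = 0.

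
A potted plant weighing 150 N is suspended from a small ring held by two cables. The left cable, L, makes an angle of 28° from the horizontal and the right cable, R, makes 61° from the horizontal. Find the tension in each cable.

ΣF_x = 0: −T_L·cos28° + T_R·cos61° = 0 → T_R = 1.82123·T_L.
ΣF_y = 0: T_L·sin28° + T_R·sin61° = 150.
Substitute: T_L·(0.469472 + 1.82123·0.87462) = 150 → T_L = 72.7323 ≈ 72.73 N.
Then T_R = 1.82123 × 72.7323 = 132.5 N.

T_L = 72.73 N, T_R = 132.5 N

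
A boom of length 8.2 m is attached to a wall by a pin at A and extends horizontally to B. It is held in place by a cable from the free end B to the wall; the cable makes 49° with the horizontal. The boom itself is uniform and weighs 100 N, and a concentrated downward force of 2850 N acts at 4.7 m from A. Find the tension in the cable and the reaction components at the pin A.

T = 2231 N, A_x = 1463 N, A_y = 1266 N

ΣM about A: T·sin49°·8.2 − 100·4.1 − 2850·4.7 = 0 → T = 13805/(8.2·0.75471) = 2230.71 ≈ 2231 N.
ΣF_x = 0: A_x − T·cos49° = 0 → A_x = 2230.71 × 0.656059 = 1463 N.
ΣF_y = 0: A_y + T·sin49° − 100 − 2850 = 0 → A_y = 2950 − 2230.71 × 0.75471 = 1266 N.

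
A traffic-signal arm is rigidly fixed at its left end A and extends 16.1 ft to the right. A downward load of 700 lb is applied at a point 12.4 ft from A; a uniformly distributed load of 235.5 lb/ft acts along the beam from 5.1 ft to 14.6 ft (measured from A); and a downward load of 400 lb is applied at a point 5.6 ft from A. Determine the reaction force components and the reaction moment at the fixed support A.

A_x = 0, A_y = 3337 lb, M_A = 32960 lb·ft

Resultant of the distributed load: 235.5 × 9.5 = 2237.25 lb at 9.85 ft from A.
ΣF_x = 0: A_x = 0.
ΣF_y = 0: A_y − 700 − 235.5·9.5 − 400 = 0 → A_y = 3337 lb.
ΣM about A: M_A − 700·12.4 − (235.5·9.5)·9.85 − 400·5.6 = 0 → M_A = 32960 lb·ft.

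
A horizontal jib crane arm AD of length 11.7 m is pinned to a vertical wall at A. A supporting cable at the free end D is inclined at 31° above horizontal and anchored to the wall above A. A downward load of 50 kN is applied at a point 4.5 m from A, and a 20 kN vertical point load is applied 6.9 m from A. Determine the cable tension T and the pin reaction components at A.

ΣM about A: T·sin31°·11.7 − 50·4.5 − 20·6.9 = 0 → T = 363/(11.7·0.515038) = 60.2395 ≈ 60.24 kN.
ΣF_x = 0: A_x − T·cos31° = 0 → A_x = 60.2395 × 0.857167 = 51.64 kN.
ΣF_y = 0: A_y + T·sin31° − 50 − 20 = 0 → A_y = 70 − 60.2395 × 0.515038 = 38.97 kN.

T = 60.24 kN, A_x = 51.64 kN, A_y = 38.97 kN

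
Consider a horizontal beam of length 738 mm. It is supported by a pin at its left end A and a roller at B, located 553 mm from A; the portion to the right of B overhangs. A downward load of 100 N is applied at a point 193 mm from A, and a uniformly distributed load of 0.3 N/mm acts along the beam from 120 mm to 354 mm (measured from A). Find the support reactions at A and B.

Resultant of the distributed load: 0.3 × 234 = 70.2 N at 237 mm from A.
Moments about A: B_y·553 − 100·193 − (0.3·234)·237 = 0 → B_y = 35937.4/553 = 64.9863 ≈ 64.99 N.
ΣF_y = 0: A_y + 64.9863 − 100 − 0.3·234 = 0 → A_y = 105.2 N.
ΣF_x = 0: no horizontal applied forces, so A_x = 0.

A_x = 0, A_y = 105.2 N, B_y = 64.99 N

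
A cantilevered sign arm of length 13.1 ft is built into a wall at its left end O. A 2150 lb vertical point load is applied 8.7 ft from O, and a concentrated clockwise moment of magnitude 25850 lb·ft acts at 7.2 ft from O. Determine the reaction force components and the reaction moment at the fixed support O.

O_x = 0, O_y = 2150 lb, M_O = 44560 lb·ft

ΣF_x = 0: O_x = 0.
ΣF_y = 0: O_y − 2150 = 0 → O_y = 2150 lb.
ΣM about O: M_O − 2150·8.7 − 25850 = 0 → M_O = 44560 lb·ft.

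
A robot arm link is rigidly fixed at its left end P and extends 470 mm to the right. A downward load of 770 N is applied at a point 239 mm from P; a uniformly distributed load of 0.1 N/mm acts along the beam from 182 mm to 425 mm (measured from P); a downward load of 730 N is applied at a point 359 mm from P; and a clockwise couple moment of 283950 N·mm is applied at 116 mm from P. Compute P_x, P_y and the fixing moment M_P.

Resultant of the distributed load: 0.1 × 243 = 24.3 N at 303.5 mm from P.
ΣF_x = 0: P_x = 0.
ΣF_y = 0: P_y − 770 − 0.1·243 − 730 = 0 → P_y = 1524 N.
ΣM about P: M_P − 770·239 − (0.1·243)·303.5 − 730·359 − 283950 = 0 → M_P = 737400 N·mm.

P_x = 0, P_y = 1524 N, M_P = 737400 N·mm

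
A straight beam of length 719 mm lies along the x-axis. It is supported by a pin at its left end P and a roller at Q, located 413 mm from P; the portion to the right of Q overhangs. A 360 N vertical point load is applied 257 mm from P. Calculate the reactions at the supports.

P_x = 0, P_y = 136.0 N, Q_y = 224.0 N

Moments about P: Q_y·413 − 360·257 = 0 → Q_y = 92520/413 = 224.019 ≈ 224.0 N.
ΣF_y = 0: P_y + 224.019 − 360 = 0 → P_y = 136.0 N.
ΣF_x = 0: no horizontal applied forces, so P_x = 0.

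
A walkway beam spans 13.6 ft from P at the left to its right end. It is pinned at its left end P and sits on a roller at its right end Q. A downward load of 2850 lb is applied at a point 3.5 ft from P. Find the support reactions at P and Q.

P_x = 0, P_y = 2117 lb, Q_y = 733.5 lb

Moments about P: Q_y·13.6 − 2850·3.5 = 0 → Q_y = 9975/13.6 = 733.456 ≈ 733.5 lb.
ΣF_y = 0: P_y + 733.456 − 2850 = 0 → P_y = 2117 lb.
ΣF_x = 0: no horizontal applied forces, so P_x = 0.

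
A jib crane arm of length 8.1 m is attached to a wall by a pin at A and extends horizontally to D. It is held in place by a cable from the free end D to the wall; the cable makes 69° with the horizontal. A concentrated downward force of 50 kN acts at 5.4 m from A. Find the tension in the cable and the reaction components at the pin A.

T = 35.70 kN, A_x = 12.80 kN, A_y = 16.67 kN

ΣM about A: T·sin69°·8.1 − 50·5.4 = 0 → T = 270/(8.1·0.93358) = 35.7048 ≈ 35.70 kN.
ΣF_x = 0: A_x − T·cos69° = 0 → A_x = 35.7048 × 0.358368 = 12.80 kN.
ΣF_y = 0: A_y + T·sin69° − 50 = 0 → A_y = 50 − 35.7048 × 0.93358 = 16.67 kN.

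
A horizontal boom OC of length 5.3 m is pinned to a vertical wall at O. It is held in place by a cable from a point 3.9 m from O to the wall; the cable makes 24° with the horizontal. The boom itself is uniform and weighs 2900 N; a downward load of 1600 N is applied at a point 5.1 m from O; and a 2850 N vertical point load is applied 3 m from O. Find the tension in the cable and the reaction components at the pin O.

T = 15380 N, O_x = 14050 N, O_y = 1095 N

ΣM about O: T·sin24°·3.9 − 2900·2.65 − 1600·5.1 − 2850·3 = 0 → T = 24395/(3.9·0.406737) = 15378.8 ≈ 15380 N.
ΣF_x = 0: O_x − T·cos24° = 0 → O_x = 15378.8 × 0.913545 = 14050 N.
ΣF_y = 0: O_y + T·sin24° − 2900 − 1600 − 2850 = 0 → O_y = 7350 − 15378.8 × 0.406737 = 1095 N.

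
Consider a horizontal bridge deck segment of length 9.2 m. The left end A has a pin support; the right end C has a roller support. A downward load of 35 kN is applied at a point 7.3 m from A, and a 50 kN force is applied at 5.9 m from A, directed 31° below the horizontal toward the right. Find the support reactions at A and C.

ΣM about A: C_y·9.2 − 35·7.3 − 50·sin31°·5.9 = 0 → C_y = 407.436/9.2 = 44.2865 ≈ 44.29 kN.
ΣF_y = 0: A_y + 44.2865 − 35 − 50·sin31° = 0 → A_y = 16.47 kN.
ΣF_x = 0: A_x + 50·cos31° = 0 → A_x = -42.86 kN.

A_x = -42.86 kN, A_y = 16.47 kN, C_y = 44.29 kN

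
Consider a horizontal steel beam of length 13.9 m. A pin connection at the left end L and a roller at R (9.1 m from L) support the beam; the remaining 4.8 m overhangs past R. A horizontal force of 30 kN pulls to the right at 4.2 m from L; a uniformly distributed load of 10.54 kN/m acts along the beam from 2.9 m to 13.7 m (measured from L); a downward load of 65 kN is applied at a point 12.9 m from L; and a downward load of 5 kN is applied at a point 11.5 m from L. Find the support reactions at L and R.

Resultant of the distributed load: 10.54 × 10.8 = 113.832 kN at 8.3 m from L.
ΣM about L: R_y·9.1 − (10.54·10.8)·8.3 − 65·12.9 − 5·11.5 = 0 → R_y = 1840.8056/9.1 = 202.286 ≈ 202.3 kN.
ΣF_y = 0: L_y + 202.286 − 10.54·10.8 − 65 − 5 = 0 → L_y = -18.45 kN.
ΣF_x = 0: L_x + 30 = 0 → L_x = -30.00 kN.

L_x = -30.00 kN, L_y = -18.45 kN, R_y = 202.3 kN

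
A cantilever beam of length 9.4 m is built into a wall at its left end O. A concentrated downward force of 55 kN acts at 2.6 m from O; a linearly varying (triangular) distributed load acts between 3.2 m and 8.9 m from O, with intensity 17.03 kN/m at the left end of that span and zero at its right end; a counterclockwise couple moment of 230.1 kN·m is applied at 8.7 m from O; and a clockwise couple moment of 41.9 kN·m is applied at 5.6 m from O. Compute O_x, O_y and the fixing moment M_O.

O_x = 0, O_y = 103.5 kN, M_O = 202.3 kN·m

Resultant of the triangular load: ½ × 17.03 × 5.7 = 48.5355 kN, acting at 5.1 m from O (one-third of the span from the peak).
ΣF_x = 0: O_x = 0.
ΣF_y = 0: O_y − 55 − ½·17.03·5.7 = 0 → O_y = 103.5 kN.
ΣM about O: M_O − 55·2.6 − (½·17.03·5.7)·5.1 + 230.1 − 41.9 = 0 → M_O = 202.3 kN·m.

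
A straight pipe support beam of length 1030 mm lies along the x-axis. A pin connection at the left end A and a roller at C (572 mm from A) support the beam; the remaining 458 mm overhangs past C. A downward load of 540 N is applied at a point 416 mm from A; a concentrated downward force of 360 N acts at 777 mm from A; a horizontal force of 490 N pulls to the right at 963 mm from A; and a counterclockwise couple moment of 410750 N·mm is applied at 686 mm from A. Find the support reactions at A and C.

ΣM about A: C_y·572 − 540·416 − 360·777 + 410750 = 0 → C_y = 93610/572 = 163.654 ≈ 163.7 N.
ΣF_y = 0: A_y + 163.654 − 540 − 360 = 0 → A_y = 736.3 N.
ΣF_x = 0: A_x + 490 = 0 → A_x = -490.0 N.

A_x = -490.0 N, A_y = 736.3 N, C_y = 163.7 N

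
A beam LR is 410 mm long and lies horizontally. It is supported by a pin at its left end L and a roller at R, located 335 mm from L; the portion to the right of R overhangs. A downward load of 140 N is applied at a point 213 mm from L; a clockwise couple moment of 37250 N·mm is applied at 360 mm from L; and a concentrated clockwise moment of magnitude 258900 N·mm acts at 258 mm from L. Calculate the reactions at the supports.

ΣM about L: R_y·335 − 140·213 − 37250 − 258900 = 0 → R_y = 325970/335 = 973.045 ≈ 973.0 N.
ΣF_y = 0: L_y + 973.045 − 140 = 0 → L_y = -833.0 N.
ΣF_x = 0: no horizontal applied forces, so L_x = 0.

L_x = 0, L_y = -833.0 N, R_y = 973.0 N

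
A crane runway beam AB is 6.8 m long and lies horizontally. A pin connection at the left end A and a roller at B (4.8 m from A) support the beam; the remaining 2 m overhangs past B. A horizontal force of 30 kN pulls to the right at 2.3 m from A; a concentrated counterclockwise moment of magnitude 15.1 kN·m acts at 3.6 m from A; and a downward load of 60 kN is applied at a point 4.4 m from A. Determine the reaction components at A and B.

A_x = -30.00 kN, A_y = 8.146 kN, B_y = 51.85 kN

Moments about A: B_y·4.8 + 15.1 − 60·4.4 = 0 → B_y = 248.9/4.8 = 51.8542 ≈ 51.85 kN.
ΣF_y = 0: A_y + 51.8542 − 60 = 0 → A_y = 8.146 kN.
ΣF_x = 0: A_x + 30 = 0 → A_x = -30.00 kN.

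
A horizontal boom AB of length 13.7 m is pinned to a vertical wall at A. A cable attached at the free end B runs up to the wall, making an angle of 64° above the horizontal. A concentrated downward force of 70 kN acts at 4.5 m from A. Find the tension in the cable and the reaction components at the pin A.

ΣM about A: T·sin64°·13.7 − 70·4.5 = 0 → T = 315/(13.7·0.898794) = 25.5817 ≈ 25.58 kN.
ΣF_x = 0: A_x − T·cos64° = 0 → A_x = 25.5817 × 0.438371 = 11.21 kN.
ΣF_y = 0: A_y + T·sin64° − 70 = 0 → A_y = 70 − 25.5817 × 0.898794 = 47.01 kN.

T = 25.58 kN, A_x = 11.21 kN, A_y = 47.01 kN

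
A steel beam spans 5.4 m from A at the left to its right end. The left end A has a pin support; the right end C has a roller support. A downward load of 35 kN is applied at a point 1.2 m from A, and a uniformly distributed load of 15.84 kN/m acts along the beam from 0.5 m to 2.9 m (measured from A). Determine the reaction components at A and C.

A_x = 0, A_y = 53.27 kN, C_y = 19.75 kN

Resultant of the distributed load: 15.84 × 2.4 = 38.016 kN at 1.7 m from A.
ΣM about A: C_y·5.4 − 35·1.2 − (15.84·2.4)·1.7 = 0 → C_y = 106.6272/5.4 = 19.7458 ≈ 19.75 kN.
ΣF_y = 0: A_y + 19.7458 − 35 − 15.84·2.4 = 0 → A_y = 53.27 kN.
ΣF_x = 0: no horizontal applied forces, so A_x = 0.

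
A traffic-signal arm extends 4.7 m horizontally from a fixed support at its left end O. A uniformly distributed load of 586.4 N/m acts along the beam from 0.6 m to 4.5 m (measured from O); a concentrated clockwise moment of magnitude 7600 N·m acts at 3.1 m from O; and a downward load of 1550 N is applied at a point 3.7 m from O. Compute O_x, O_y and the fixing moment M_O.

Resultant of the distributed load: 586.4 × 3.9 = 2286.96 N at 2.55 m from O.
ΣF_x = 0: O_x = 0.
ΣF_y = 0: O_y − 586.4·3.9 − 1550 = 0 → O_y = 3837 N.
ΣM about O: M_O − (586.4·3.9)·2.55 − 7600 − 1550·3.7 = 0 → M_O = 19170 N·m.

O_x = 0, O_y = 3837 N, M_O = 19170 N·m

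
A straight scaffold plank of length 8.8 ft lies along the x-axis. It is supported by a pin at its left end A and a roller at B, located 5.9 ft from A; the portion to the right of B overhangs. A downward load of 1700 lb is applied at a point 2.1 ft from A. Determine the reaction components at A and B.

Taking moments about A: B_y·5.9 − 1700·2.1 = 0 → B_y = 3570/5.9 = 605.085 ≈ 605.1 lb.
ΣF_y = 0: A_y + 605.085 − 1700 = 0 → A_y = 1095 lb.
ΣF_x = 0: no horizontal applied forces, so A_x = 0.

A_x = 0, A_y = 1095 lb, B_y = 605.1 lb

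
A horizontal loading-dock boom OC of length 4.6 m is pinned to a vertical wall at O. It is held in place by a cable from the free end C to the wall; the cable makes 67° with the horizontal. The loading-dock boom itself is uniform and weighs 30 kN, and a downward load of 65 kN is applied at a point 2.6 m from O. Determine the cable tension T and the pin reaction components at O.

T = 56.21 kN, O_x = 21.96 kN, O_y = 43.26 kN

ΣM about O: T·sin67°·4.6 − 30·2.3 − 65·2.6 = 0 → T = 238/(4.6·0.920505) = 56.2073 ≈ 56.21 kN.
ΣF_x = 0: O_x − T·cos67° = 0 → O_x = 56.2073 × 0.390731 = 21.96 kN.
ΣF_y = 0: O_y + T·sin67° − 30 − 65 = 0 → O_y = 95 − 56.2073 × 0.920505 = 43.26 kN.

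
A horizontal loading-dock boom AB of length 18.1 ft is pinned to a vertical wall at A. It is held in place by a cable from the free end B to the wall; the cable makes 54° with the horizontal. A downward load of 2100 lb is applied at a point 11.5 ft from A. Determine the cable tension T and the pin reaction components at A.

ΣM about A: T·sin54°·18.1 − 2100·11.5 = 0 → T = 24150/(18.1·0.809017) = 1649.23 ≈ 1649 lb.
ΣF_x = 0: A_x − T·cos54° = 0 → A_x = 1649.23 × 0.587785 = 969.4 lb.
ΣF_y = 0: A_y + T·sin54° − 2100 = 0 → A_y = 2100 − 1649.23 × 0.809017 = 765.7 lb.

T = 1649 lb, A_x = 969.4 lb, A_y = 765.7 lb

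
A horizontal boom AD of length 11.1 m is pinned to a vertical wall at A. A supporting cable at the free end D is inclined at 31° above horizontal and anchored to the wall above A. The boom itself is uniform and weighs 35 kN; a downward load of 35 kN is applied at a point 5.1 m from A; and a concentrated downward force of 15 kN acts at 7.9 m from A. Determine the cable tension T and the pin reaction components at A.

ΣM about A: T·sin31°·11.1 − 35·5.55 − 35·5.1 − 15·7.9 = 0 → T = 491.25/(11.1·0.515038) = 85.9291 ≈ 85.93 kN.
ΣF_x = 0: A_x − T·cos31° = 0 → A_x = 85.9291 × 0.857167 = 73.66 kN.
ΣF_y = 0: A_y + T·sin31° − 35 − 35 − 15 = 0 → A_y = 85 − 85.9291 × 0.515038 = 40.74 kN.

T = 85.93 kN, A_x = 73.66 kN, A_y = 40.74 kN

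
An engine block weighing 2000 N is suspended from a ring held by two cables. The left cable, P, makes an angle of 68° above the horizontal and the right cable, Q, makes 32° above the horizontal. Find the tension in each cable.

T_P = 1722 N, T_Q = 760.8 N

ΣF_x = 0: −T_P·cos68° + T_Q·cos32° = 0 → T_Q = 0.441728·T_P.
ΣF_y = 0: T_P·sin68° + T_Q·sin32° = 2000.
Substitute: T_P·(0.927184 + 0.441728·0.529919) = 2000 → T_P = 1722.26 ≈ 1722 N.
Then T_Q = 0.441728 × 1722.26 = 760.8 N.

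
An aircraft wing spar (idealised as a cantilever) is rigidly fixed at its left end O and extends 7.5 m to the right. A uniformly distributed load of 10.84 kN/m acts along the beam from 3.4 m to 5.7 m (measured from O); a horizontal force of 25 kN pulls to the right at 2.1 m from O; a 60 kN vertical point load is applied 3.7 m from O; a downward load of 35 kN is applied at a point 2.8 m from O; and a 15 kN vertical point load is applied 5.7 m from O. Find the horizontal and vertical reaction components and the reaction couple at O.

Resultant of the distributed load: 10.84 × 2.3 = 24.932 kN at 4.55 m from O.
ΣF_x = 0: O_x + 25 = 0 → O_x = -25.00 kN.
ΣF_y = 0: O_y − 10.84·2.3 − 60 − 35 − 15 = 0 → O_y = 134.9 kN.
ΣM about O: M_O − (10.84·2.3)·4.55 − 60·3.7 − 35·2.8 − 15·5.7 = 0 → M_O = 518.9 kN·m.

O_x = -25.00 kN, O_y = 134.9 kN, M_O = 518.9 kN·m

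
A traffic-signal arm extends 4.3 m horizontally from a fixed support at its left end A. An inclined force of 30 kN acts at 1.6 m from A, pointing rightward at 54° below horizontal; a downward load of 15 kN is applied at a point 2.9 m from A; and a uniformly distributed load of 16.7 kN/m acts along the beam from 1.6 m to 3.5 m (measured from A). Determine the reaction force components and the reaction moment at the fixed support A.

Resultant of the distributed load: 16.7 × 1.9 = 31.73 kN at 2.55 m from A.
ΣF_x = 0: A_x + 30·cos54° = 0 → A_x = -17.63 kN.
ΣF_y = 0: A_y − 30·sin54° − 15 − 16.7·1.9 = 0 → A_y = 71.00 kN.
ΣM about A: M_A − 30·sin54°·1.6 − 15·2.9 − (16.7·1.9)·2.55 = 0 → M_A = 163.2 kN·m.

A_x = -17.63 kN, A_y = 71.00 kN, M_A = 163.2 kN·m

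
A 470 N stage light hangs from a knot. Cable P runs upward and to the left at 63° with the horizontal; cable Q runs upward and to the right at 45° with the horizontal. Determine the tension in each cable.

ΣF_x = 0: −T_P·cos63° + T_Q·cos45° = 0 → T_Q = 0.64204·T_P.
ΣF_y = 0: T_P·sin63° + T_Q·sin45° = 470.
Substitute: T_P·(0.891007 + 0.64204·0.707107) = 470 → T_P = 349.443 ≈ 349.4 N.
Then T_Q = 0.64204 × 349.443 = 224.4 N.

T_P = 349.4 N, T_Q = 224.4 N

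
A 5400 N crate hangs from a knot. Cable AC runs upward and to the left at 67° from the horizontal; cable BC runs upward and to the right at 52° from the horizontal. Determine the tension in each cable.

ΣF_x = 0: −T_AC·cos67° + T_BC·cos52° = 0 → T_BC = 0.634653·T_AC.
ΣF_y = 0: T_AC·sin67° + T_BC·sin52° = 5400.
Substitute: T_AC·(0.920505 + 0.634653·0.788011) = 5400 → T_AC = 3801.16 ≈ 3801 N.
Then T_BC = 0.634653 × 3801.16 = 2412 N.

T_AC = 3801 N, T_BC = 2412 N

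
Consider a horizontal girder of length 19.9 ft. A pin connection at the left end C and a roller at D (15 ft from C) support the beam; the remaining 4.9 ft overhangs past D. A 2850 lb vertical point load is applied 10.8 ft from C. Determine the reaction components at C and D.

Taking moments about C: D_y·15 − 2850·10.8 = 0 → D_y = 30780/15 = 2052 lb.
ΣF_y = 0: C_y + 2052 − 2850 = 0 → C_y = 798.0 lb.
ΣF_x = 0: no horizontal applied forces, so C_x = 0.

C_x = 0, C_y = 798.0 lb, D_y = 2052 lb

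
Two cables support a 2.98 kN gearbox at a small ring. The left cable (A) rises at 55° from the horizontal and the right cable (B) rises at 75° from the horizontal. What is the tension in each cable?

T_A = 1.007 kN, T_B = 2.231 kN

ΣF_x = 0: −T_A·cos55° + T_B·cos75° = 0 → T_B = 2.21613·T_A.
ΣF_y = 0: T_A·sin55° + T_B·sin75° = 2.98.
Substitute: T_A·(0.819152 + 2.21613·0.965926) = 2.98 → T_A = 1.00684 ≈ 1.007 kN.
Then T_B = 2.21613 × 1.00684 = 2.231 kN.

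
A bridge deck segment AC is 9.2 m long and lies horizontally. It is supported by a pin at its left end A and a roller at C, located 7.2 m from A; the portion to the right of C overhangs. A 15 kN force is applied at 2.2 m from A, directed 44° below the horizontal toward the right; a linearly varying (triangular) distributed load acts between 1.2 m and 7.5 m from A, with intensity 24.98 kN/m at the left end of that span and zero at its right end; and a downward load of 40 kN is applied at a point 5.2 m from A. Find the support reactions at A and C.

A_x = -10.79 kN, A_y = 60.97 kN, C_y = 68.14 kN

Resultant of the triangular load: ½ × 24.98 × 6.3 = 78.687 kN, acting at 3.3 m from A (one-third of the span from the peak).
ΣM about A: C_y·7.2 − 15·sin44°·2.2 − (½·24.98·6.3)·3.3 − 40·5.2 = 0 → C_y = 490.591/7.2 = 68.1376 ≈ 68.14 kN.
ΣF_y = 0: A_y + 68.1376 − 15·sin44° − ½·24.98·6.3 − 40 = 0 → A_y = 60.97 kN.
ΣF_x = 0: A_x + 15·cos44° = 0 → A_x = -10.79 kN.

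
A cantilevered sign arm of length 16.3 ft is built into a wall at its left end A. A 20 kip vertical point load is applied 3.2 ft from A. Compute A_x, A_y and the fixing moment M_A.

ΣF_x = 0: A_x = 0.
ΣF_y = 0: A_y − 20 = 0 → A_y = 20.00 kip.
ΣM about A: M_A − 20·3.2 = 0 → M_A = 64.00 kip·ft.

A_x = 0, A_y = 20.00 kip, M_A = 64.00 kip·ft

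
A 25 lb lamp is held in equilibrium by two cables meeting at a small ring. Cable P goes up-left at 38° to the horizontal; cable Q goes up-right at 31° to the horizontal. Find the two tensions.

T_P = 22.95 lb, T_Q = 21.10 lb

ΣF_x = 0: −T_P·cos38° + T_Q·cos31° = 0 → T_Q = 0.91932·T_P.
ΣF_y = 0: T_P·sin38° + T_Q·sin31° = 25.
Substitute: T_P·(0.615661 + 0.91932·0.515038) = 25 → T_P = 22.9538 ≈ 22.95 lb.
Then T_Q = 0.91932 × 22.9538 = 21.10 lb.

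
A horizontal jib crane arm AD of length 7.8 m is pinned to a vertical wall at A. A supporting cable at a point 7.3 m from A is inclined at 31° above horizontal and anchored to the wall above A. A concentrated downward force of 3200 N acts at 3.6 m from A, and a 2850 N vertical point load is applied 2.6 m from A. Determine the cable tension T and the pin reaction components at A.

ΣM about A: T·sin31°·7.3 − 3200·3.6 − 2850·2.6 = 0 → T = 18930/(7.3·0.515038) = 5034.87 ≈ 5035 N.
ΣF_x = 0: A_x − T·cos31° = 0 → A_x = 5034.87 × 0.857167 = 4316 N.
ΣF_y = 0: A_y + T·sin31° − 3200 − 2850 = 0 → A_y = 6050 − 5034.87 × 0.515038 = 3457 N.

T = 5035 N, A_x = 4316 N, A_y = 3457 N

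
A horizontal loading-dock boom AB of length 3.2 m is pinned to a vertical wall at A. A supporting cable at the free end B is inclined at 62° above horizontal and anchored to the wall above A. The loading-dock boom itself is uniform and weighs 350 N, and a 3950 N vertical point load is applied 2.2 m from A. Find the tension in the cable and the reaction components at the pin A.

ΣM about A: T·sin62°·3.2 − 350·1.6 − 3950·2.2 = 0 → T = 9250/(3.2·0.882948) = 3273.83 ≈ 3274 N.
ΣF_x = 0: A_x − T·cos62° = 0 → A_x = 3273.83 × 0.469472 = 1537 N.
ΣF_y = 0: A_y + T·sin62° − 350 − 3950 = 0 → A_y = 4300 − 3273.83 × 0.882948 = 1409 N.

T = 3274 N, A_x = 1537 N, A_y = 1409 N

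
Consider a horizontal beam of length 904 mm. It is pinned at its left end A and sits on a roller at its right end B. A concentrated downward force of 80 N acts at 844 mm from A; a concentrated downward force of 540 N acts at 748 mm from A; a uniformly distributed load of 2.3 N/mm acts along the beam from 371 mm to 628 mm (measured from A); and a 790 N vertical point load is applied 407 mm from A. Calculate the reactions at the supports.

Resultant of the distributed load: 2.3 × 257 = 591.1 N at 499.5 mm from A.
ΣM about A: B_y·904 − 80·844 − 540·748 − (2.3·257)·499.5 − 790·407 = 0 → B_y = 1088224.45/904 = 1203.79 ≈ 1204 N.
ΣF_y = 0: A_y + 1203.79 − 80 − 540 − 2.3·257 − 790 = 0 → A_y = 797.3 N.
ΣF_x = 0: no horizontal applied forces, so A_x = 0.

A_x = 0, A_y = 797.3 N, B_y = 1204 N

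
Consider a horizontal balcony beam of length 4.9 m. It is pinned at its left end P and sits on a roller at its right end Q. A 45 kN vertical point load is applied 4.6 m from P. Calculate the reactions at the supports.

P_x = 0, P_y = 2.755 kN, Q_y = 42.24 kN

Taking moments about P: Q_y·4.9 − 45·4.6 = 0 → Q_y = 207/4.9 = 42.2449 ≈ 42.24 kN.
ΣF_y = 0: P_y + 42.2449 − 45 = 0 → P_y = 2.755 kN.
ΣF_x = 0: no horizontal applied forces, so P_x = 0.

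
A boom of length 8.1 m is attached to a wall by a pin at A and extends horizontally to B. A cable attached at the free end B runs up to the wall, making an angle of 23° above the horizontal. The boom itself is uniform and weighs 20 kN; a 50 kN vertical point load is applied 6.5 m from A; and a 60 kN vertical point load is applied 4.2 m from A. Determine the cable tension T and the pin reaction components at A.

ΣM about A: T·sin23°·8.1 − 20·4.05 − 50·6.5 − 60·4.2 = 0 → T = 658/(8.1·0.390731) = 207.904 ≈ 207.9 kN.
ΣF_x = 0: A_x − T·cos23° = 0 → A_x = 207.904 × 0.920505 = 191.4 kN.
ΣF_y = 0: A_y + T·sin23° − 20 − 50 − 60 = 0 → A_y = 130 − 207.904 × 0.390731 = 48.77 kN.

T = 207.9 kN, A_x = 191.4 kN, A_y = 48.77 kN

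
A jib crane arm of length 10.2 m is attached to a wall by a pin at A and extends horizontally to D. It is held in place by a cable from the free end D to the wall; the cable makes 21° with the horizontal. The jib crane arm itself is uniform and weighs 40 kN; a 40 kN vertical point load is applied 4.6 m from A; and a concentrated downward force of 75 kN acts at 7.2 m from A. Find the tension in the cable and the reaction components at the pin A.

T = 253.9 kN, A_x = 237.0 kN, A_y = 64.02 kN

ΣM about A: T·sin21°·10.2 − 40·5.1 − 40·4.6 − 75·7.2 = 0 → T = 928/(10.2·0.358368) = 253.874 ≈ 253.9 kN.
ΣF_x = 0: A_x − T·cos21° = 0 → A_x = 253.874 × 0.93358 = 237.0 kN.
ΣF_y = 0: A_y + T·sin21° − 40 − 40 − 75 = 0 → A_y = 155 − 253.874 × 0.358368 = 64.02 kN.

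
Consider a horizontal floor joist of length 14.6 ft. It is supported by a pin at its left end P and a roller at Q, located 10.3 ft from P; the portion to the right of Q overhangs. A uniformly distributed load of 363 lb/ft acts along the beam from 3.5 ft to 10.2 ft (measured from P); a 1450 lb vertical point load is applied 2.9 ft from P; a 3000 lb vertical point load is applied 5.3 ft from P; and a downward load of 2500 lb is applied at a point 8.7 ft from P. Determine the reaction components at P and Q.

P_x = 0, P_y = 3701 lb, Q_y = 5681 lb

Resultant of the distributed load: 363 × 6.7 = 2432.1 lb at 6.85 ft from P.
ΣM about P: Q_y·10.3 − (363·6.7)·6.85 − 1450·2.9 − 3000·5.3 − 2500·8.7 = 0 → Q_y = 58514.885/10.3 = 5681.06 ≈ 5681 lb.
ΣF_y = 0: P_y + 5681.06 − 363·6.7 − 1450 − 3000 − 2500 = 0 → P_y = 3701 lb.
ΣF_x = 0: no horizontal applied forces, so P_x = 0.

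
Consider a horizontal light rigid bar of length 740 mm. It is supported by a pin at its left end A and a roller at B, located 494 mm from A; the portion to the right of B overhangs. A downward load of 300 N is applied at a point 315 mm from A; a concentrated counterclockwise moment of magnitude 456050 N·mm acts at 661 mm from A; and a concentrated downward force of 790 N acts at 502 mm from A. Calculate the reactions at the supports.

Taking moments about A: B_y·494 − 300·315 + 456050 − 790·502 = 0 → B_y = 35030/494 = 70.9109 ≈ 70.91 N.
ΣF_y = 0: A_y + 70.9109 − 300 − 790 = 0 → A_y = 1019 N.
ΣF_x = 0: no horizontal applied forces, so A_x = 0.

A_x = 0, A_y = 1019 N, B_y = 70.91 N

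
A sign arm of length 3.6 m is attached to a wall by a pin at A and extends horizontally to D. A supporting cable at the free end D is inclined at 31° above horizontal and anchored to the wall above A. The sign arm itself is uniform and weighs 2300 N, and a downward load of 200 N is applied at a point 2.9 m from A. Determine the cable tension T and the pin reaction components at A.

ΣM about A: T·sin31°·3.6 − 2300·1.8 − 200·2.9 = 0 → T = 4720/(3.6·0.515038) = 2545.66 ≈ 2546 N.
ΣF_x = 0: A_x − T·cos31° = 0 → A_x = 2545.66 × 0.857167 = 2182 N.
ΣF_y = 0: A_y + T·sin31° − 2300 − 200 = 0 → A_y = 2500 − 2545.66 × 0.515038 = 1189 N.

T = 2546 N, A_x = 2182 N, A_y = 1189 N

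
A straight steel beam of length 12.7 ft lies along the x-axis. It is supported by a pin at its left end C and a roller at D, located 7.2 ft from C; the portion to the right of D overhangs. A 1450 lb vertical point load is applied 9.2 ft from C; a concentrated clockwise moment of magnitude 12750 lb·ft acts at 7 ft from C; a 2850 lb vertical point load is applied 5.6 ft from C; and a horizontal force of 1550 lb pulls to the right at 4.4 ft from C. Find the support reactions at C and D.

Taking moments about C: D_y·7.2 − 1450·9.2 − 12750 − 2850·5.6 = 0 → D_y = 42050/7.2 = 5840.28 ≈ 5840 lb.
ΣF_y = 0: C_y + 5840.28 − 1450 − 2850 = 0 → C_y = -1540 lb.
ΣF_x = 0: C_x + 1550 = 0 → C_x = -1550 lb.

C_x = -1550 lb, C_y = -1540 lb, D_y = 5840 lb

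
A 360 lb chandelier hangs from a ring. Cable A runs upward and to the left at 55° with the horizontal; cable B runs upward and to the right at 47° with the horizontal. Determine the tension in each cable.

ΣF_x = 0: −T_A·cos55° + T_B·cos47° = 0 → T_B = 0.841023·T_A.
ΣF_y = 0: T_A·sin55° + T_B·sin47° = 360.
Substitute: T_A·(0.819152 + 0.841023·0.731354) = 360 → T_A = 251.004 ≈ 251.0 lb.
Then T_B = 0.841023 × 251.004 = 211.1 lb.

T_A = 251.0 lb, T_B = 211.1 lb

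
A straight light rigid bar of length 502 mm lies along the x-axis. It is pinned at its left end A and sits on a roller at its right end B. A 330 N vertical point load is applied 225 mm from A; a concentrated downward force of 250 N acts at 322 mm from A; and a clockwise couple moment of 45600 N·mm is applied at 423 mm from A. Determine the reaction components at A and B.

Taking moments about A: B_y·502 − 330·225 − 250·322 − 45600 = 0 → B_y = 200350/502 = 399.104 ≈ 399.1 N.
ΣF_y = 0: A_y + 399.104 − 330 − 250 = 0 → A_y = 180.9 N.
ΣF_x = 0: no horizontal applied forces, so A_x = 0.

A_x = 0, A_y = 180.9 N, B_y = 399.1 N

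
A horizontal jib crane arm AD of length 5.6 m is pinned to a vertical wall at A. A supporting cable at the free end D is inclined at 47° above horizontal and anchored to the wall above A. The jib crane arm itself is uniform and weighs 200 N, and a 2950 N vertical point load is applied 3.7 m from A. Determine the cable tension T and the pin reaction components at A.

T = 2802 N, A_x = 1911 N, A_y = 1101 N

ΣM about A: T·sin47°·5.6 − 200·2.8 − 2950·3.7 = 0 → T = 11475/(5.6·0.731354) = 2801.8 ≈ 2802 N.
ΣF_x = 0: A_x − T·cos47° = 0 → A_x = 2801.8 × 0.681998 = 1911 N.
ΣF_y = 0: A_y + T·sin47° − 200 − 2950 = 0 → A_y = 3150 − 2801.8 × 0.731354 = 1101 N.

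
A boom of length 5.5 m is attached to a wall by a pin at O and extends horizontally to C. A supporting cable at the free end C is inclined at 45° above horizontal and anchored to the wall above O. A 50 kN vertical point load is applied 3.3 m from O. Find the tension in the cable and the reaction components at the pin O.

ΣM about O: T·sin45°·5.5 − 50·3.3 = 0 → T = 165/(5.5·0.707107) = 42.4264 ≈ 42.43 kN.
ΣF_x = 0: O_x − T·cos45° = 0 → O_x = 42.4264 × 0.707107 = 30.00 kN.
ΣF_y = 0: O_y + T·sin45° − 50 = 0 → O_y = 50 − 42.4264 × 0.707107 = 20.00 kN.

T = 42.43 kN, O_x = 30.00 kN, O_y = 20.00 kN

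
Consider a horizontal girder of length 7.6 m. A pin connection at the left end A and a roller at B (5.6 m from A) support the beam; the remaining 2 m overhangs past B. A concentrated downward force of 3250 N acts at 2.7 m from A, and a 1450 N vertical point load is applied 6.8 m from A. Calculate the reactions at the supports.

A_x = 0, A_y = 1372 N, B_y = 3328 N

Moments about A: B_y·5.6 − 3250·2.7 − 1450·6.8 = 0 → B_y = 18635/5.6 = 3327.68 ≈ 3328 N.
ΣF_y = 0: A_y + 3327.68 − 3250 − 1450 = 0 → A_y = 1372 N.
ΣF_x = 0: no horizontal applied forces, so A_x = 0.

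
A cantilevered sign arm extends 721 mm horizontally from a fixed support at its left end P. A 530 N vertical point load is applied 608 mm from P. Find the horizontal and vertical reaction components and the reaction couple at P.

ΣF_x = 0: P_x = 0.
ΣF_y = 0: P_y − 530 = 0 → P_y = 530.0 N.
ΣM about P: M_P − 530·608 = 0 → M_P = 322200 N·mm.

P_x = 0, P_y = 530.0 N, M_P = 322200 N·mm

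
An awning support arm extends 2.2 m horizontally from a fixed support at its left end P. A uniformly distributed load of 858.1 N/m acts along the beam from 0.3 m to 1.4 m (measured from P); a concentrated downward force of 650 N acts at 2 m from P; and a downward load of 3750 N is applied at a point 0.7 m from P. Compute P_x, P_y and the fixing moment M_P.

P_x = 0, P_y = 5344 N, M_P = 4727 N·m

Resultant of the distributed load: 858.1 × 1.1 = 943.91 N at 0.85 m from P.
ΣF_x = 0: P_x = 0.
ΣF_y = 0: P_y − 858.1·1.1 − 650 − 3750 = 0 → P_y = 5344 N.
ΣM about P: M_P − (858.1·1.1)·0.85 − 650·2 − 3750·0.7 = 0 → M_P = 4727 N·m.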